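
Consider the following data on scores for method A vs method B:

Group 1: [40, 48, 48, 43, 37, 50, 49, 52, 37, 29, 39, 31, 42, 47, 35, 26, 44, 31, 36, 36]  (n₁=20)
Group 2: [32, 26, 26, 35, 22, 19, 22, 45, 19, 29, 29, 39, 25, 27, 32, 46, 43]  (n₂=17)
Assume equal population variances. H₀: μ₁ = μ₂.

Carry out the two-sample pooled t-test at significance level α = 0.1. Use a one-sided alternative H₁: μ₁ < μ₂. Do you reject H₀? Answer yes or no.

reject H₀: no

x̄₁=40.000, s₁=7.560, n₁=20
x̄₂=30.353, s₂=8.660, n₂=17
s_p² = [19·7.560² + 16·8.660²]/35 = 65.3109
SE = √(s_p²·(1/20+1/17)) = 2.6660
t = (40.000−30.353)/2.6660 = 3.6186
df = 35
p-value (one-sided, H₁ less) = 0.99954
At α=0.1: p ≥ α → fail to reject H₀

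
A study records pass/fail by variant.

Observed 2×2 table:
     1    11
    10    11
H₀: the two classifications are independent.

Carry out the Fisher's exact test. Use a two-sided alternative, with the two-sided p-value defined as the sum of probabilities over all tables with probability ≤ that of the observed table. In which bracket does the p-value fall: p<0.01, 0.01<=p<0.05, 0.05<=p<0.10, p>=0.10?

p-value bracket: 0.01<=p<0.05

Margins: r₁=12, r₂=21, c₁=11, c₂=22, n=33
p_obs = C(12,1)·C(21,10)/C(33,11); sum pmf over tables with pmf ≤ p_obs
p-value (two-sided) = 0.02734
→ bracket: 0.01<=p<0.05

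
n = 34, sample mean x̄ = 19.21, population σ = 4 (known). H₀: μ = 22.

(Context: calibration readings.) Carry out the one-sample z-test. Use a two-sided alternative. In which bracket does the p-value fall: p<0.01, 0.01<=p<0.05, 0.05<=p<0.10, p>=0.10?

p-value bracket: p<0.01

SE = σ/√n = 4/√34 = 0.6860
z = (x̄−μ₀)/SE = (19.21−22)/0.6860 = -4.0671
p-value (two-sided) = 0.00005
→ bracket: p<0.01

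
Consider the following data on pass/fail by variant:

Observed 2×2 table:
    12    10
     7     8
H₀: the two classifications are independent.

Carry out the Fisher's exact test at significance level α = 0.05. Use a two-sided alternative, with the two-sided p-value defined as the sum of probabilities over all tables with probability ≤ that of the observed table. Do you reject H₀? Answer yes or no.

reject H₀: no

Margins: r₁=22, r₂=15, c₁=19, c₂=18, n=37
p_obs = C(22,12)·C(15,7)/C(37,19); sum pmf over tables with pmf ≤ p_obs
p-value (two-sided) = 0.74314
At α=0.05: p ≥ α → fail to reject H₀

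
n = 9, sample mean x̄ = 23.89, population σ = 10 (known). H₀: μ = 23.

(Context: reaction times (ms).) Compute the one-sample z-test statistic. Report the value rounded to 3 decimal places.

SE = σ/√n = 10/√9 = 3.3333
z = (x̄−μ₀)/SE = (23.89−23)/3.3333 = 0.2670

test statistic = 0.267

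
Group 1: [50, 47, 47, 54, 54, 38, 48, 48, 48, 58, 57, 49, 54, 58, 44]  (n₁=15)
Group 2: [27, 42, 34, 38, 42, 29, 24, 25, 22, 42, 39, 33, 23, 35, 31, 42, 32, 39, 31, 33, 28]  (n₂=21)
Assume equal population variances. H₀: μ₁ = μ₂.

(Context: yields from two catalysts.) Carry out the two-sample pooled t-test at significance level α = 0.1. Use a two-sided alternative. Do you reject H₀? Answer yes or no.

x̄₁=50.267, s₁=5.574, n₁=15
x̄₂=32.905, s₂=6.625, n₂=21
s_p² = [14·5.574² + 20·6.625²]/34 = 38.6101
SE = √(s_p²·(1/15+1/21)) = 2.1006
t = (50.267−32.905)/2.1006 = 8.2652
df = 34
p-value (two-sided) = 0.00000
At α=0.1: p < α → reject H₀

reject H₀: yes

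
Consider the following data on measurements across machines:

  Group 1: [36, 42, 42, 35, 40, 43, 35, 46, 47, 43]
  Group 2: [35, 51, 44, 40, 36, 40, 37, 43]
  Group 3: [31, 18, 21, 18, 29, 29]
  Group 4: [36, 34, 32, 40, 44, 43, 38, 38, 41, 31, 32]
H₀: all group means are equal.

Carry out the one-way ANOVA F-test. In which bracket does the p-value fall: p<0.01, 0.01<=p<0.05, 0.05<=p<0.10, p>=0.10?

Group means [40.90, 40.75, 24.33, 37.18], grand mean 36.857
SSB = Σnᵢ(x̄ᵢ−x̄)² = 1226.916; SSW = ΣΣ(x−x̄ᵢ)² = 747.370
MSB = 1226.916/3 = 408.9720; MSW = 747.370/31 = 24.1087
F = MSB/MSW = 16.9637
df = (3, 31)
p-value (upper-tail) = 0.00000
→ bracket: p<0.01

p-value bracket: p<0.01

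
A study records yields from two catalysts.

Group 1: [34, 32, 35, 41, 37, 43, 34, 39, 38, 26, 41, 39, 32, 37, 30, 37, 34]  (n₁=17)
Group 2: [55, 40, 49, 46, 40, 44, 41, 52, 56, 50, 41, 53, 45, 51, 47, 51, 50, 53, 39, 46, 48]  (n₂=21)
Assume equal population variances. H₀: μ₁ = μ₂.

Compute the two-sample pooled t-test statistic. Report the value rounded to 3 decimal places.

x̄₁=35.824, s₁=4.362, n₁=17
x̄₂=47.476, s₂=5.202, n₂=21
s_p² = [16·4.362² + 20·5.202²]/36 = 23.4919
SE = √(s_p²·(1/17+1/21)) = 1.5813
t = (35.824−47.476)/1.5813 = -7.3690
df = 36

test statistic = -7.369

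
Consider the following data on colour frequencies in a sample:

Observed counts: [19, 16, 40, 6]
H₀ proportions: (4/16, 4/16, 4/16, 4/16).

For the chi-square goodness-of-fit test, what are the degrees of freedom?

df = k − 1 = 4 − 1 = 3

degrees of freedom = 3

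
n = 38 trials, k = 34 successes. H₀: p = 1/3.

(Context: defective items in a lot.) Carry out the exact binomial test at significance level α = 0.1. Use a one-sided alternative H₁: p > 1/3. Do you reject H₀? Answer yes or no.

reject H₀: yes

Exact binomial: n=38, k=34, p₀=1/3=0.3333
P(X≥34) from Σ C(n,i)·p₀^i·(1−p₀)^(n−i)
p-value (one-sided, H₁ greater) = 0.00000
At α=0.1: p < α → reject H₀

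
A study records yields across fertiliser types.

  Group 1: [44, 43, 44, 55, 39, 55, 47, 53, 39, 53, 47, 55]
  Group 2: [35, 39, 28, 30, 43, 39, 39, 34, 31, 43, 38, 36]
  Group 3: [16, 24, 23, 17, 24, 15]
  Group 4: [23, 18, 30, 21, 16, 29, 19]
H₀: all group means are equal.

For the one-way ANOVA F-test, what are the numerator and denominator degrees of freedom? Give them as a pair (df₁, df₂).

degrees of freedom = [3, 33]

k = 4 groups, N = 37 total
df = (k−1, N−k) = (4−1, 37−4) = (3, 33)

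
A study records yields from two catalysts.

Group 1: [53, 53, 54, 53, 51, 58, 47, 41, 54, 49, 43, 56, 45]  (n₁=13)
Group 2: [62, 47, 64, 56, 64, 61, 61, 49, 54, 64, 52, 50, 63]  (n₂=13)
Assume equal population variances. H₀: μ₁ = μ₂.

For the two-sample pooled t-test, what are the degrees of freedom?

df = n₁ + n₂ − 2 = 13 + 13 − 2 = 24

degrees of freedom = 24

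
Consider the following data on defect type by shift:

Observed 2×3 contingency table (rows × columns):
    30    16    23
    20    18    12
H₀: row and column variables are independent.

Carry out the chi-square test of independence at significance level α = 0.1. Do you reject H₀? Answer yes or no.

reject H₀: no

Row totals [69, 50], col totals [50, 34, 35], n=119
χ² = (30−28.99)²/28.99 + (16−19.71)²/19.71 + (23−20.29)²/20.29 + (20−21.01)²/21.01 + (18−14.29)²/14.29 + (12−14.71)²/14.71 = 2.6077
df = 2
p-value (upper-tail) = 0.27149
At α=0.1: p ≥ α → fail to reject H₀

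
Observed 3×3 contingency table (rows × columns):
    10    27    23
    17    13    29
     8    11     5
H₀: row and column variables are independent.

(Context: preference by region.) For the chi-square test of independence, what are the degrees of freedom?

degrees of freedom = 4

df = (r−1)(c−1) = (3−1)·(3−1) = 4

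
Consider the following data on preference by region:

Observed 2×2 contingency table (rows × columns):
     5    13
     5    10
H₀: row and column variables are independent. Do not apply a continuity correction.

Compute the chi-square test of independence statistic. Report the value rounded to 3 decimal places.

Row totals [18, 15], col totals [10, 23], n=33
χ² = (5−5.45)²/5.45 + (13−12.55)²/12.55 + (5−4.55)²/4.55 + (10−10.45)²/10.45 = 0.1196
df = 1

test statistic = 0.120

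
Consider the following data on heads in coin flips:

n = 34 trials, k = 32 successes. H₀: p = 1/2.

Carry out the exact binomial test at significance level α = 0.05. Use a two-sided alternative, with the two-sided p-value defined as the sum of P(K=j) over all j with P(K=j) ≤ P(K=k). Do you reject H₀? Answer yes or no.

Exact binomial: n=34, k=32, p₀=1/2=0.5000
P(X=j) = C(n,j)·p₀^j·(1−p₀)^(n−j); p = Σ P(X=j) over j with P(X=j) ≤ P(X=32)
p-value (two-sided) = 0.00000
At α=0.05: p < α → reject H₀

reject H₀: yes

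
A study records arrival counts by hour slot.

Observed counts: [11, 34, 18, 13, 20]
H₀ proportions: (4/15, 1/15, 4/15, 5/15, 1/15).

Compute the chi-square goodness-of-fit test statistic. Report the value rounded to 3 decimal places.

n = 96; E_i = n·p_i = [25.60, 6.40, 25.60, 32.00, 6.40]
χ² = (11−25.60)²/25.60 + (34−6.40)²/6.40 + (18−25.60)²/25.60 + (13−32.00)²/32.00 + (20−6.40)²/6.40 = 169.7891
df = 4

test statistic = 169.789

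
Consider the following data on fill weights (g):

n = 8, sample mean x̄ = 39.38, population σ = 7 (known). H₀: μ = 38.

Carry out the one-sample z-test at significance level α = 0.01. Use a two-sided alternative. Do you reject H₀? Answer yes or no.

reject H₀: no

SE = σ/√n = 7/√8 = 2.4749
z = (x̄−μ₀)/SE = (39.38−38)/2.4749 = 0.5576
p-value (two-sided) = 0.57711
At α=0.01: p ≥ α → fail to reject H₀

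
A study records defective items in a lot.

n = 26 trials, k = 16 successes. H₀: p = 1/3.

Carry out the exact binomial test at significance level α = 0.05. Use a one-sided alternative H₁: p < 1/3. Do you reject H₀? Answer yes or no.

Exact binomial: n=26, k=16, p₀=1/3=0.3333
P(X≤16) from Σ C(n,i)·p₀^i·(1−p₀)^(n−i)
p-value (one-sided, H₁ less) = 0.99917
At α=0.05: p ≥ α → fail to reject H₀

reject H₀: no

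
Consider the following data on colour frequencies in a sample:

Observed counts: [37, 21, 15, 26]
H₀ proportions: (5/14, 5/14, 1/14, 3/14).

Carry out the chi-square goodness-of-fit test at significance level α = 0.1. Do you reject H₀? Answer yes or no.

n = 99; E_i = n·p_i = [35.36, 35.36, 7.07, 21.21]
χ² = (37−35.36)²/35.36 + (21−35.36)²/35.36 + (15−7.07)²/7.07 + (26−21.21)²/21.21 = 15.8754
df = 3
p-value (upper-tail) = 0.00120
At α=0.1: p < α → reject H₀

reject H₀: yes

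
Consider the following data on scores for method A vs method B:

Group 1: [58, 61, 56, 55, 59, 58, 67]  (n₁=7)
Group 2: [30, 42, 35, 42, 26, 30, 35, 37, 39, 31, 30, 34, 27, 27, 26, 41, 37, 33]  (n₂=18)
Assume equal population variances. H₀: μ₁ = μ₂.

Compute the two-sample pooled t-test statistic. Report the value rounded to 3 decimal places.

x̄₁=59.143, s₁=3.976, n₁=7
x̄₂=33.444, s₂=5.426, n₂=18
s_p² = [6·3.976² + 17·5.426²]/23 = 25.8827
SE = √(s_p²·(1/7+1/18)) = 2.2662
t = (59.143−33.444)/2.2662 = 11.3401
df = 23

test statistic = 11.340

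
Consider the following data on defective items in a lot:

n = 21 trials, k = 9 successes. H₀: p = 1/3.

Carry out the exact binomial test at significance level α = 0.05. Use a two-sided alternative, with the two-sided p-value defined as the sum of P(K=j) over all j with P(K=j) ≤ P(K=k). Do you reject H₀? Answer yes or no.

reject H₀: no

Exact binomial: n=21, k=9, p₀=1/3=0.3333
P(X=j) = C(n,j)·p₀^j·(1−p₀)^(n−j); p = Σ P(X=j) over j with P(X=j) ≤ P(X=9)
p-value (two-sided) = 0.36103
At α=0.05: p ≥ α → fail to reject H₀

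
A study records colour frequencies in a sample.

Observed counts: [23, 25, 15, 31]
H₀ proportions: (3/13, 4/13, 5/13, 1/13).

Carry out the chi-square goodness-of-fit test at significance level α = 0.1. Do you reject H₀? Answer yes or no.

n = 94; E_i = n·p_i = [21.69, 28.92, 36.15, 7.23]
χ² = (23−21.69)²/21.69 + (25−28.92)²/28.92 + (15−36.15)²/36.15 + (31−7.23)²/7.23 = 91.1232
df = 3
p-value (upper-tail) = 0.00000
At α=0.1: p < α → reject H₀

reject H₀: yes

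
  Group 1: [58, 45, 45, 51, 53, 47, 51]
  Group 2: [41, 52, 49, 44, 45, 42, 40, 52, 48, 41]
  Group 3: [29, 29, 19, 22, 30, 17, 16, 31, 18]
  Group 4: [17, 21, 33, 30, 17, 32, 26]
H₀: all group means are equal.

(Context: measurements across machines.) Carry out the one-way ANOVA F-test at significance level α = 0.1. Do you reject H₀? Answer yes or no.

reject H₀: yes

Group means [50.00, 45.40, 23.44, 25.14], grand mean 36.091
SSB = Σnᵢ(x̄ᵢ−x̄)² = 4499.248; SSW = ΣΣ(x−x̄ᵢ)² = 915.479
MSB = 4499.248/3 = 1499.7493; MSW = 915.479/29 = 31.5683
F = MSB/MSW = 47.5081
df = (3, 29)
p-value (upper-tail) = 0.00000
At α=0.1: p < α → reject H₀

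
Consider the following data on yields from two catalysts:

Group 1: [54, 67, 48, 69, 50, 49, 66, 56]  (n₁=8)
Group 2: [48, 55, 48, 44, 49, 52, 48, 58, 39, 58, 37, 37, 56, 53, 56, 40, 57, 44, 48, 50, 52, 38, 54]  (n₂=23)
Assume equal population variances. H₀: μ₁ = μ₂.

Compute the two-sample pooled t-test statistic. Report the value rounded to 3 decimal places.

test statistic = 2.841

x̄₁=57.375, s₁=8.684, n₁=8
x̄₂=48.739, s₂=6.949, n₂=23
s_p² = [7·8.684² + 22·6.949²]/29 = 54.8383
SE = √(s_p²·(1/8+1/23)) = 3.0396
t = (57.375−48.739)/3.0396 = 2.8411
df = 29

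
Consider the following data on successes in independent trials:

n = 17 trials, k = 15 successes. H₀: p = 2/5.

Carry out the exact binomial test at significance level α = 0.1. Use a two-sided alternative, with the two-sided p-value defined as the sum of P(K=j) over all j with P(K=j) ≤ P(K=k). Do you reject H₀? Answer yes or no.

reject H₀: yes

Exact binomial: n=17, k=15, p₀=2/5=0.4000
P(X=j) = C(n,j)·p₀^j·(1−p₀)^(n−j); p = Σ P(X=j) over j with P(X=j) ≤ P(X=15)
p-value (two-sided) = 0.00006
At α=0.1: p < α → reject H₀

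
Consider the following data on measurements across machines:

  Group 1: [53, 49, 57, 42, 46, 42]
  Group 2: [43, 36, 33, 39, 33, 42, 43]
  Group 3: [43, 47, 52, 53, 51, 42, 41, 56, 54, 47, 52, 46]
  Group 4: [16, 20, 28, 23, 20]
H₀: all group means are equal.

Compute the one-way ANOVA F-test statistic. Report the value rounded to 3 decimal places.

test statistic = 39.075

Group means [48.17, 38.43, 48.67, 21.40], grand mean 41.633
SSB = Σnᵢ(x̄ᵢ−x̄)² = 2968.552; SSW = ΣΣ(x−x̄ᵢ)² = 658.414
MSB = 2968.552/3 = 989.5175; MSW = 658.414/26 = 25.3236
F = MSB/MSW = 39.0749
df = (3, 26)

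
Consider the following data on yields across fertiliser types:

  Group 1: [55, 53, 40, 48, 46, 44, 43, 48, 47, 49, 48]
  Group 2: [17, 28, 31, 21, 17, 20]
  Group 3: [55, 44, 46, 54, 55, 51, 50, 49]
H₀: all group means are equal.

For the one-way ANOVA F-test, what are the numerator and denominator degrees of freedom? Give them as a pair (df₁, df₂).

k = 3 groups, N = 25 total
df = (k−1, N−k) = (3−1, 25−3) = (2, 22)

degrees of freedom = [2, 22]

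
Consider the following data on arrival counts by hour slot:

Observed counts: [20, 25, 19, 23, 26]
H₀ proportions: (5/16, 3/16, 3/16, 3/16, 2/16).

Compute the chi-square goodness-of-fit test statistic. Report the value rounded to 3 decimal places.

test statistic = 17.690

n = 113; E_i = n·p_i = [35.31, 21.19, 21.19, 21.19, 14.12]
χ² = (20−35.31)²/35.31 + (25−21.19)²/21.19 + (19−21.19)²/21.19 + (23−21.19)²/21.19 + (26−14.12)²/14.12 = 17.6903
df = 4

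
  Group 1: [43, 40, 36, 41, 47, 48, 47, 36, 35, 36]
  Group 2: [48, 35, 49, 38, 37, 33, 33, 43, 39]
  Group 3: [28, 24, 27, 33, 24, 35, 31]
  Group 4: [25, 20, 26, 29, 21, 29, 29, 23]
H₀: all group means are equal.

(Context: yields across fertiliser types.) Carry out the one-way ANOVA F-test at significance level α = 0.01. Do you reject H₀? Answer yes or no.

reject H₀: yes

Group means [40.90, 39.44, 28.86, 25.25], grand mean 34.353
SSB = Σnᵢ(x̄ᵢ−x̄)² = 1536.285; SSW = ΣΣ(x−x̄ᵢ)² = 729.479
MSB = 1536.285/3 = 512.0951; MSW = 729.479/30 = 24.3160
F = MSB/MSW = 21.0600
df = (3, 30)
p-value (upper-tail) = 0.00000
At α=0.01: p < α → reject H₀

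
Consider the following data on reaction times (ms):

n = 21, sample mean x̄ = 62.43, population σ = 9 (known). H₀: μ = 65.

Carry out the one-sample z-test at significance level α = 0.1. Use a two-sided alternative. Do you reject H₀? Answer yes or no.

reject H₀: no

SE = σ/√n = 9/√21 = 1.9640
z = (x̄−μ₀)/SE = (62.43−65)/1.9640 = -1.3086
p-value (two-sided) = 0.19068
At α=0.1: p ≥ α → fail to reject H₀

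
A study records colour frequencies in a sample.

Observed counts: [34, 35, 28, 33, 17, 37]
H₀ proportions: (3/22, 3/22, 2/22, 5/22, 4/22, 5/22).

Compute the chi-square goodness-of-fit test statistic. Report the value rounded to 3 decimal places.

test statistic = 25.181

n = 184; E_i = n·p_i = [25.09, 25.09, 16.73, 41.82, 33.45, 41.82]
χ² = (34−25.09)²/25.09 + (35−25.09)²/25.09 + (28−16.73)²/16.73 + (33−41.82)²/41.82 + (17−33.45)²/33.45 + (37−41.82)²/41.82 = 25.1813
df = 5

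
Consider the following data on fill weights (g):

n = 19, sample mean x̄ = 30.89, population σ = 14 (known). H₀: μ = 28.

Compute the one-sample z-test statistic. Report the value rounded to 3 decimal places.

SE = σ/√n = 14/√19 = 3.2118
z = (x̄−μ₀)/SE = (30.89−28)/3.2118 = 0.8998

test statistic = 0.900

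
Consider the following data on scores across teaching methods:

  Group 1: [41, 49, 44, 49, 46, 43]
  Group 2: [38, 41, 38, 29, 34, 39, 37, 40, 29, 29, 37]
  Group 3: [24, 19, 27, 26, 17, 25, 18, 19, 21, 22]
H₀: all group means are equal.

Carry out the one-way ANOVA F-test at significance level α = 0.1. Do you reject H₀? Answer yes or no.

reject H₀: yes

Group means [45.33, 35.55, 21.80], grand mean 32.630
SSB = Σnᵢ(x̄ᵢ−x̄)² = 2234.636; SSW = ΣΣ(x−x̄ᵢ)² = 375.661
MSB = 2234.636/2 = 1117.3178; MSW = 375.661/24 = 15.6525
F = MSB/MSW = 71.3826
df = (2, 24)
p-value (upper-tail) = 0.00000
At α=0.1: p < α → reject H₀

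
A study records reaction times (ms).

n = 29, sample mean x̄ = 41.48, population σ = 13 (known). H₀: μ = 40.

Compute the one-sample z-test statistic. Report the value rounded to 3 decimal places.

test statistic = 0.613

SE = σ/√n = 13/√29 = 2.4140
z = (x̄−μ₀)/SE = (41.48−40)/2.4140 = 0.6131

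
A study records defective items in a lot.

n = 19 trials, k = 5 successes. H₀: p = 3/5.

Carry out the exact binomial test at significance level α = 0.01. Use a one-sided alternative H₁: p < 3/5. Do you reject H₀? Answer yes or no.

Exact binomial: n=19, k=5, p₀=3/5=0.6000
P(X≤5) from Σ C(n,i)·p₀^i·(1−p₀)^(n−i)
p-value (one-sided, H₁ less) = 0.00307
At α=0.01: p < α → reject H₀

reject H₀: yes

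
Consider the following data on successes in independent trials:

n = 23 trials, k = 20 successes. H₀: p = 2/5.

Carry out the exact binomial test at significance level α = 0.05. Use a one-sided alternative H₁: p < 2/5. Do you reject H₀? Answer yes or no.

Exact binomial: n=23, k=20, p₀=2/5=0.4000
P(X≤20) from Σ C(n,i)·p₀^i·(1−p₀)^(n−i)
p-value (one-sided, H₁ less) = 1.00000
At α=0.05: p ≥ α → fail to reject H₀

reject H₀: no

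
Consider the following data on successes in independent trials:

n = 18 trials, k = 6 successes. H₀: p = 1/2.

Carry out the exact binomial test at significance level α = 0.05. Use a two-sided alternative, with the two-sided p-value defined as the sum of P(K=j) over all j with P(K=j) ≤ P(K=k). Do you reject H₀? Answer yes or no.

reject H₀: no

Exact binomial: n=18, k=6, p₀=1/2=0.5000
P(X=j) = C(n,j)·p₀^j·(1−p₀)^(n−j); p = Σ P(X=j) over j with P(X=j) ≤ P(X=6)
p-value (two-sided) = 0.23788
At α=0.05: p ≥ α → fail to reject H₀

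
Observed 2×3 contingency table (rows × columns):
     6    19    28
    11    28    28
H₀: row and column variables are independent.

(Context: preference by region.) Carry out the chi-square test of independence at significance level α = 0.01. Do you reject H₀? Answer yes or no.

reject H₀: no

Row totals [53, 67], col totals [17, 47, 56], n=120
χ² = (6−7.51)²/7.51 + (19−20.76)²/20.76 + (28−24.73)²/24.73 + (11−9.49)²/9.49 + (28−26.24)²/26.24 + (28−31.27)²/31.27 = 1.5822
df = 2
p-value (upper-tail) = 0.45335
At α=0.01: p ≥ α → fail to reject H₀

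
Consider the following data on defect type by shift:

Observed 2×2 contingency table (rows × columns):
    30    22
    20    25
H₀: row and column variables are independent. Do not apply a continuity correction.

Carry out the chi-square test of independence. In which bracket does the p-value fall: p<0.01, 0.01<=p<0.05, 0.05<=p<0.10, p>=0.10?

Row totals [52, 45], col totals [50, 47], n=97
χ² = (30−26.80)²/26.80 + (22−25.20)²/25.20 + (20−23.20)²/23.20 + (25−21.80)²/21.80 = 1.6952
df = 1
p-value (upper-tail) = 0.19292
→ bracket: p>=0.10

p-value bracket: p>=0.10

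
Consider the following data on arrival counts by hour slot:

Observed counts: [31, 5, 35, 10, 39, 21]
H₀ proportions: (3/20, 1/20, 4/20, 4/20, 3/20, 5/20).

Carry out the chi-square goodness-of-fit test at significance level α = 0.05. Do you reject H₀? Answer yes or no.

n = 141; E_i = n·p_i = [21.15, 7.05, 28.20, 28.20, 21.15, 35.25]
χ² = (31−21.15)²/21.15 + (5−7.05)²/7.05 + (35−28.20)²/28.20 + (10−28.20)²/28.20 + (39−21.15)²/21.15 + (21−35.25)²/35.25 = 39.3948
df = 5
p-value (upper-tail) = 0.00000
At α=0.05: p < α → reject H₀

reject H₀: yes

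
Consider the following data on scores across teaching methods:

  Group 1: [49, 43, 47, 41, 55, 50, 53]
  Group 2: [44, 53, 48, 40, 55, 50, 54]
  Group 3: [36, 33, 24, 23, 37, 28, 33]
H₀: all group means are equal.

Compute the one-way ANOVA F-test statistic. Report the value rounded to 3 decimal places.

test statistic = 26.227

Group means [48.29, 49.14, 30.57], grand mean 42.667
SSB = Σnᵢ(x̄ᵢ−x̄)² = 1538.667; SSW = ΣΣ(x−x̄ᵢ)² = 528.000
MSB = 1538.667/2 = 769.3333; MSW = 528.000/18 = 29.3333
F = MSB/MSW = 26.2273
df = (2, 18)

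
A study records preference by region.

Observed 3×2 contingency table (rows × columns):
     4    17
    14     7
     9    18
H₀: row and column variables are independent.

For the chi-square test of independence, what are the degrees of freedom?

degrees of freedom = 2

df = (r−1)(c−1) = (3−1)·(2−1) = 2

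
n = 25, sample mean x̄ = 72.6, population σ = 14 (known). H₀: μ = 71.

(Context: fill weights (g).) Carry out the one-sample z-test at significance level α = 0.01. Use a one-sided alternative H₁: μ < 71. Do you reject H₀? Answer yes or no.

reject H₀: no

SE = σ/√n = 14/√25 = 2.8000
z = (x̄−μ₀)/SE = (72.6−71)/2.8000 = 0.5714
p-value (one-sided, H₁ less) = 0.71615
At α=0.01: p ≥ α → fail to reject H₀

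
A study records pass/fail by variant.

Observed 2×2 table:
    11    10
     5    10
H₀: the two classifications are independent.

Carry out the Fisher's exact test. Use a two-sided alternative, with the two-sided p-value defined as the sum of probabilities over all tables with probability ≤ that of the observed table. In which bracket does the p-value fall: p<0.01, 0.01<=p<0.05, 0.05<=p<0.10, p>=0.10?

p-value bracket: p>=0.10

Margins: r₁=21, r₂=15, c₁=16, c₂=20, n=36
p_obs = C(21,11)·C(15,5)/C(36,16); sum pmf over tables with pmf ≤ p_obs
p-value (two-sided) = 0.32043
→ bracket: p>=0.10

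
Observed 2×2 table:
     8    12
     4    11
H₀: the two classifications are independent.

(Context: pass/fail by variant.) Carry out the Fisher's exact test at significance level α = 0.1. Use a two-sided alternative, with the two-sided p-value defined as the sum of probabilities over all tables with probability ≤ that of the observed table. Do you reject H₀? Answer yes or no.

Margins: r₁=20, r₂=15, c₁=12, c₂=23, n=35
p_obs = C(20,8)·C(15,4)/C(35,12); sum pmf over tables with pmf ≤ p_obs
p-value (two-sided) = 0.48854
At α=0.1: p ≥ α → fail to reject H₀

reject H₀: no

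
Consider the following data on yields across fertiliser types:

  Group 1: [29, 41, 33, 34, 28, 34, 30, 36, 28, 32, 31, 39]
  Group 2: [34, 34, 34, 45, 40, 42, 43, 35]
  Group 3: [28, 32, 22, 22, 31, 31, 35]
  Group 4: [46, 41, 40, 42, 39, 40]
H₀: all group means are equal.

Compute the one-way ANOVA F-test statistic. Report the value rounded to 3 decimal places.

test statistic = 12.185

Group means [32.92, 38.38, 28.71, 41.33], grand mean 34.879
SSB = Σnᵢ(x̄ᵢ−x̄)² = 659.962; SSW = ΣΣ(x−x̄ᵢ)² = 523.554
MSB = 659.962/3 = 219.9872; MSW = 523.554/29 = 18.0536
F = MSB/MSW = 12.1852
df = (3, 29)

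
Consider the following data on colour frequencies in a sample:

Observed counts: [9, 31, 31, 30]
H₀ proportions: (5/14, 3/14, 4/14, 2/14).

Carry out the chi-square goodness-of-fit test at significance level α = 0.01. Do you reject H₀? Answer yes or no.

n = 101; E_i = n·p_i = [36.07, 21.64, 28.86, 14.43]
χ² = (9−36.07)²/36.07 + (31−21.64)²/21.64 + (31−28.86)²/28.86 + (30−14.43)²/14.43 = 41.3264
df = 3
p-value (upper-tail) = 0.00000
At α=0.01: p < α → reject H₀

reject H₀: yes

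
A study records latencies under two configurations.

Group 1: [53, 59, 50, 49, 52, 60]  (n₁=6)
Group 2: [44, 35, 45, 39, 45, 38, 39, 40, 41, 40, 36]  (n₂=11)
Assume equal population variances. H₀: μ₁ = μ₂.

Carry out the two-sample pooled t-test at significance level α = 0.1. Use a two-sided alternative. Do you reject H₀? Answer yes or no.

x̄₁=53.833, s₁=4.622, n₁=6
x̄₂=40.182, s₂=3.371, n₂=11
s_p² = [5·4.622² + 10·3.371²]/15 = 14.6980
SE = √(s_p²·(1/6+1/11)) = 1.9457
t = (53.833−40.182)/1.9457 = 7.0162
df = 15
p-value (two-sided) = 0.00000
At α=0.1: p < α → reject H₀

reject H₀: yes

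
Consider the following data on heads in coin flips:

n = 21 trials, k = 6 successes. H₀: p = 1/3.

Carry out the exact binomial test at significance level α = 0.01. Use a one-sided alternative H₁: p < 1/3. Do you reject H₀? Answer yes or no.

reject H₀: no

Exact binomial: n=21, k=6, p₀=1/3=0.3333
P(X≤6) from Σ C(n,i)·p₀^i·(1−p₀)^(n−i)
p-value (one-sided, H₁ less) = 0.41863
At α=0.01: p ≥ α → fail to reject H₀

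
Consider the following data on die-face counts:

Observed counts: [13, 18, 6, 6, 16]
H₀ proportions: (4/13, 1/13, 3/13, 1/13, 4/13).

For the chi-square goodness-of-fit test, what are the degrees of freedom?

df = k − 1 = 5 − 1 = 4

degrees of freedom = 4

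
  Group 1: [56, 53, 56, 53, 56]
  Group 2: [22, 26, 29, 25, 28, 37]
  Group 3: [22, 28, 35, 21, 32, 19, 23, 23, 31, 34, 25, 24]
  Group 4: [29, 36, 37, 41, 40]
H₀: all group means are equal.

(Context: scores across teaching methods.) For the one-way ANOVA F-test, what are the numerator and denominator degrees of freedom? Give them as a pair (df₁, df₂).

degrees of freedom = [3, 24]

k = 4 groups, N = 28 total
df = (k−1, N−k) = (4−1, 28−4) = (3, 24)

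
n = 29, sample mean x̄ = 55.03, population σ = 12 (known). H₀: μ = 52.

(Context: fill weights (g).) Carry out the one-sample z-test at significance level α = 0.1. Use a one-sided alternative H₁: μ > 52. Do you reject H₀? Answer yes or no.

SE = σ/√n = 12/√29 = 2.2283
z = (x̄−μ₀)/SE = (55.03−52)/2.2283 = 1.3598
p-value (one-sided, H₁ greater) = 0.08695
At α=0.1: p < α → reject H₀

reject H₀: yes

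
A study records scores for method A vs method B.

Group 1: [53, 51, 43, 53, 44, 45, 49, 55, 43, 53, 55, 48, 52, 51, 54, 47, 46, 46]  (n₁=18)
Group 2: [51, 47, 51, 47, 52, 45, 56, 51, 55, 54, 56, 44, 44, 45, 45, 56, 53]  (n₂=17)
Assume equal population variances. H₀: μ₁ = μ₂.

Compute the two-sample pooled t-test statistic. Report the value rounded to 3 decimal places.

x̄₁=49.333, s₁=4.173, n₁=18
x̄₂=50.118, s₂=4.540, n₂=17
s_p² = [17·4.173² + 16·4.540²]/33 = 18.9626
SE = √(s_p²·(1/18+1/17)) = 1.4727
t = (49.333−50.118)/1.4727 = -0.5326
df = 33

test statistic = -0.533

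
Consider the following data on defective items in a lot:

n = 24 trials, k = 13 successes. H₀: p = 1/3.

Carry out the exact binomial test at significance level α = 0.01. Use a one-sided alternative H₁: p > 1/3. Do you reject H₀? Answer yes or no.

reject H₀: no

Exact binomial: n=24, k=13, p₀=1/3=0.3333
P(X≥13) from Σ C(n,i)·p₀^i·(1−p₀)^(n−i)
p-value (one-sided, H₁ greater) = 0.02844
At α=0.01: p ≥ α → fail to reject H₀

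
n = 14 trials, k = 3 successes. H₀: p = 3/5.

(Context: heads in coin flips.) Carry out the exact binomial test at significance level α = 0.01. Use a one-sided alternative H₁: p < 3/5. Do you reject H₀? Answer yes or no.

Exact binomial: n=14, k=3, p₀=3/5=0.6000
P(X≤3) from Σ C(n,i)·p₀^i·(1−p₀)^(n−i)
p-value (one-sided, H₁ less) = 0.00391
At α=0.01: p < α → reject H₀

reject H₀: yes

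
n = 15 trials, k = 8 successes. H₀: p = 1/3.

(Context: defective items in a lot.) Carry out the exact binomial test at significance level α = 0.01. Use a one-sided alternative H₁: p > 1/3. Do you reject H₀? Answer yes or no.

reject H₀: no

Exact binomial: n=15, k=8, p₀=1/3=0.3333
P(X≥8) from Σ C(n,i)·p₀^i·(1−p₀)^(n−i)
p-value (one-sided, H₁ greater) = 0.08823
At α=0.01: p ≥ α → fail to reject H₀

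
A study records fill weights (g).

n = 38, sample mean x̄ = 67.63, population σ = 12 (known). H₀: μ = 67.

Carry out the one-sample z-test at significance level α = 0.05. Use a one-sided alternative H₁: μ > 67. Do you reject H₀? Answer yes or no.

reject H₀: no

SE = σ/√n = 12/√38 = 1.9467
z = (x̄−μ₀)/SE = (67.63−67)/1.9467 = 0.3236
p-value (one-sided, H₁ greater) = 0.37311
At α=0.05: p ≥ α → fail to reject H₀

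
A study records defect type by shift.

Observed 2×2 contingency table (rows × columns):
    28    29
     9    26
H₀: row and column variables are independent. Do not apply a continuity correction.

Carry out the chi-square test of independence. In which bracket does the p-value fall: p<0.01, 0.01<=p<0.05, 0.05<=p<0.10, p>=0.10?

Row totals [57, 35], col totals [37, 55], n=92
χ² = (28−22.92)²/22.92 + (29−34.08)²/34.08 + (9−14.08)²/14.08 + (26−20.92)²/20.92 = 4.9421
df = 1
p-value (upper-tail) = 0.02621
→ bracket: 0.01<=p<0.05

p-value bracket: 0.01<=p<0.05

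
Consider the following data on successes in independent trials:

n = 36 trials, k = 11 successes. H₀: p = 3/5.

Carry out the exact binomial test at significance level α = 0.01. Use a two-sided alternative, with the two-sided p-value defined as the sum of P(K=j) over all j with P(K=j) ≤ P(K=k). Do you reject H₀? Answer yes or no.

reject H₀: yes

Exact binomial: n=36, k=11, p₀=3/5=0.6000
P(X=j) = C(n,j)·p₀^j·(1−p₀)^(n−j); p = Σ P(X=j) over j with P(X=j) ≤ P(X=11)
p-value (two-sided) = 0.00048
At α=0.01: p < α → reject H₀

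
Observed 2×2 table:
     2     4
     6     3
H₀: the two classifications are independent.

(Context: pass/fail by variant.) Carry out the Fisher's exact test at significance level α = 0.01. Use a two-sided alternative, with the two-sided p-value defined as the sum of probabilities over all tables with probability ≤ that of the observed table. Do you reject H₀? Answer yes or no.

reject H₀: no

Margins: r₁=6, r₂=9, c₁=8, c₂=7, n=15
p_obs = C(6,2)·C(9,6)/C(15,8); sum pmf over tables with pmf ≤ p_obs
p-value (two-sided) = 0.31469
At α=0.01: p ≥ α → fail to reject H₀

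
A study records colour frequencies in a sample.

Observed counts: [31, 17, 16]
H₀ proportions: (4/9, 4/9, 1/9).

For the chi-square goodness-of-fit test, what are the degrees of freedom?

degrees of freedom = 2

df = k − 1 = 3 − 1 = 2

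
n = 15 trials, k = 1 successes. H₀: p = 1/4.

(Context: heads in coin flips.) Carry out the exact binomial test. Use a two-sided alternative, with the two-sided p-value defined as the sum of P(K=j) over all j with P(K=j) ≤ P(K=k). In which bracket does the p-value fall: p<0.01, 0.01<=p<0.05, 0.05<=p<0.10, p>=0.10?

Exact binomial: n=15, k=1, p₀=1/4=0.2500
P(X=j) = C(n,j)·p₀^j·(1−p₀)^(n−j); p = Σ P(X=j) over j with P(X=j) ≤ P(X=1)
p-value (two-sided) = 0.13680
→ bracket: p>=0.10

p-value bracket: p>=0.10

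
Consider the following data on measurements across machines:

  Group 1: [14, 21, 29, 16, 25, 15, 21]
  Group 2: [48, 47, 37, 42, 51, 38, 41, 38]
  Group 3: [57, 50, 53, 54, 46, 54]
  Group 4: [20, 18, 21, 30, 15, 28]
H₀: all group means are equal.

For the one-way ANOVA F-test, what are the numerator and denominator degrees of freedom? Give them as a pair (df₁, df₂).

k = 4 groups, N = 27 total
df = (k−1, N−k) = (4−1, 27−4) = (3, 23)

degrees of freedom = [3, 23]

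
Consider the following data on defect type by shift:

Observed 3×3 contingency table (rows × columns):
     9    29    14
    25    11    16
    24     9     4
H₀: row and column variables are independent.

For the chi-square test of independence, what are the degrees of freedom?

df = (r−1)(c−1) = (3−1)·(3−1) = 4

degrees of freedom = 4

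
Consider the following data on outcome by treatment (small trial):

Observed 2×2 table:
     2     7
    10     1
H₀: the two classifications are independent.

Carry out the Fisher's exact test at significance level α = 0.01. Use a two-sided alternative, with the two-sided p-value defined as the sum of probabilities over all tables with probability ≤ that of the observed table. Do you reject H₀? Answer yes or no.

Margins: r₁=9, r₂=11, c₁=12, c₂=8, n=20
p_obs = C(9,2)·C(11,10)/C(20,12); sum pmf over tables with pmf ≤ p_obs
p-value (two-sided) = 0.00452
At α=0.01: p < α → reject H₀

reject H₀: yes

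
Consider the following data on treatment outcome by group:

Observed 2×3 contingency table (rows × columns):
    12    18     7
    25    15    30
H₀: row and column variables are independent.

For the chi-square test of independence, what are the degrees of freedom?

degrees of freedom = 2

df = (r−1)(c−1) = (2−1)·(3−1) = 2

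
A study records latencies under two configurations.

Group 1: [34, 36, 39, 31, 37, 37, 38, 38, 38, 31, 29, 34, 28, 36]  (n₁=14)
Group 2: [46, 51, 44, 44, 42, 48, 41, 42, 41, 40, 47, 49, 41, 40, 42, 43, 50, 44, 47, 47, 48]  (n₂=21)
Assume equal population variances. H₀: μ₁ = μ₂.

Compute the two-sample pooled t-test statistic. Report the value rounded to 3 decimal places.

test statistic = -8.166

x̄₁=34.714, s₁=3.625, n₁=14
x̄₂=44.619, s₂=3.442, n₂=21
s_p² = [13·3.625² + 20·3.442²]/33 = 12.3579
SE = √(s_p²·(1/14+1/21)) = 1.2129
t = (34.714−44.619)/1.2129 = -8.1660
df = 33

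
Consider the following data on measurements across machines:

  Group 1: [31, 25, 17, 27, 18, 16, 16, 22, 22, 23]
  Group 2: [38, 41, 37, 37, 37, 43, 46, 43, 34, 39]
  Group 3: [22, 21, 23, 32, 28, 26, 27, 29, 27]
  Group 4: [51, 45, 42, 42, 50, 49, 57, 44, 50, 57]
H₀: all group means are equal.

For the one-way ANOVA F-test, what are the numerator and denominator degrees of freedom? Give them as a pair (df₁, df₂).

k = 4 groups, N = 39 total
df = (k−1, N−k) = (4−1, 39−4) = (3, 35)

degrees of freedom = [3, 35]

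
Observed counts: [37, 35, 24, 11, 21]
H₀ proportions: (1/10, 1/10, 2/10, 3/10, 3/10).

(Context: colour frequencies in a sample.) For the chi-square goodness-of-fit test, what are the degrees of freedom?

degrees of freedom = 4

df = k − 1 = 5 − 1 = 4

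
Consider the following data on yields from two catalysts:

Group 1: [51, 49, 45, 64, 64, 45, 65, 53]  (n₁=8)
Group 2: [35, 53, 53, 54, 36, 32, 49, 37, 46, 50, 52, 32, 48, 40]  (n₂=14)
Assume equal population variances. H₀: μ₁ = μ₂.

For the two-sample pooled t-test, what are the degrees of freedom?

df = n₁ + n₂ − 2 = 8 + 14 − 2 = 20

degrees of freedom = 20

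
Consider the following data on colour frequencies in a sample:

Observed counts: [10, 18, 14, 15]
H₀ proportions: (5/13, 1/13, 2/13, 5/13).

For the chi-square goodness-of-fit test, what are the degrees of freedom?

degrees of freedom = 3

df = k − 1 = 4 − 1 = 3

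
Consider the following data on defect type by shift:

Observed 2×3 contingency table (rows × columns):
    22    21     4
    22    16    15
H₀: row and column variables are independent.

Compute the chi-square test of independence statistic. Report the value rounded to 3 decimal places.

test statistic = 6.708

Row totals [47, 53], col totals [44, 37, 19], n=100
χ² = (22−20.68)²/20.68 + (21−17.39)²/17.39 + (4−8.93)²/8.93 + (22−23.32)²/23.32 + (16−19.61)²/19.61 + (15−10.07)²/10.07 = 6.7082
df = 2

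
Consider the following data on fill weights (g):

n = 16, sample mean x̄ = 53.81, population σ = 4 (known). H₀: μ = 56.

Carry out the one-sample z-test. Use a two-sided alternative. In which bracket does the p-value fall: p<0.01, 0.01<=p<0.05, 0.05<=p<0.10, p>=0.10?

p-value bracket: 0.01<=p<0.05

SE = σ/√n = 4/√16 = 1.0000
z = (x̄−μ₀)/SE = (53.81−56)/1.0000 = -2.1900
p-value (two-sided) = 0.02852
→ bracket: 0.01<=p<0.05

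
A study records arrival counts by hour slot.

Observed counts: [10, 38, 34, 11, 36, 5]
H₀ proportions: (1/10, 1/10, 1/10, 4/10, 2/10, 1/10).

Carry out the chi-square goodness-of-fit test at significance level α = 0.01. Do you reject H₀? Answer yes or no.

reject H₀: yes

n = 134; E_i = n·p_i = [13.40, 13.40, 13.40, 53.60, 26.80, 13.40]
χ² = (10−13.40)²/13.40 + (38−13.40)²/13.40 + (34−13.40)²/13.40 + (11−53.60)²/53.60 + (36−26.80)²/26.80 + (5−13.40)²/13.40 = 119.9739
df = 5
p-value (upper-tail) = 0.00000
At α=0.01: p < α → reject H₀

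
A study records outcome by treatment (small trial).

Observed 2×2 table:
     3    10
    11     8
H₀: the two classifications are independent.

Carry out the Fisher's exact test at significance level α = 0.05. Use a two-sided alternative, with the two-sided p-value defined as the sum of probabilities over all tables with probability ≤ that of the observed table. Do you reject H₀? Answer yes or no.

reject H₀: no

Margins: r₁=13, r₂=19, c₁=14, c₂=18, n=32
p_obs = C(13,3)·C(19,11)/C(32,14); sum pmf over tables with pmf ≤ p_obs
p-value (two-sided) = 0.07511
At α=0.05: p ≥ α → fail to reject H₀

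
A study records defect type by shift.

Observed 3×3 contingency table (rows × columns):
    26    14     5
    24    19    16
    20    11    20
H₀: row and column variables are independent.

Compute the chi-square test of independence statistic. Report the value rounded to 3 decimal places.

test statistic = 10.658

Row totals [45, 59, 51], col totals [70, 44, 41], n=155
χ² = (26−20.32)²/20.32 + (14−12.77)²/12.77 + (5−11.90)²/11.90 + (24−26.65)²/26.65 + (19−16.75)²/16.75 + (16−15.61)²/15.61 + (20−23.03)²/23.03 + (11−14.48)²/14.48 + (20−13.49)²/13.49 = 10.6581
df = 4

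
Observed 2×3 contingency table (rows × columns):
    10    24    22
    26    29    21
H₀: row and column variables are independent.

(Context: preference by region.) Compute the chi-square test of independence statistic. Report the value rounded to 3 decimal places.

Row totals [56, 76], col totals [36, 53, 43], n=132
χ² = (10−15.27)²/15.27 + (24−22.48)²/22.48 + (22−18.24)²/18.24 + (26−20.73)²/20.73 + (29−30.52)²/30.52 + (21−24.76)²/24.76 = 4.6833
df = 2

test statistic = 4.683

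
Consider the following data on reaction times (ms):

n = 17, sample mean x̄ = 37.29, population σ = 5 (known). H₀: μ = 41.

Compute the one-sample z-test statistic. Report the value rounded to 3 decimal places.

test statistic = -3.059

SE = σ/√n = 5/√17 = 1.2127
z = (x̄−μ₀)/SE = (37.29−41)/1.2127 = -3.0593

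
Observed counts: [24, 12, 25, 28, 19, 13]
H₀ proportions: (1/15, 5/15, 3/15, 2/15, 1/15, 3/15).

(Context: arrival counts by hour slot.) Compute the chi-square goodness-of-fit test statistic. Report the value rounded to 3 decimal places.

test statistic = 80.132

n = 121; E_i = n·p_i = [8.07, 40.33, 24.20, 16.13, 8.07, 24.20]
χ² = (24−8.07)²/8.07 + (12−40.33)²/40.33 + (25−24.20)²/24.20 + (28−16.13)²/16.13 + (19−8.07)²/8.07 + (13−24.20)²/24.20 = 80.1322
df = 5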